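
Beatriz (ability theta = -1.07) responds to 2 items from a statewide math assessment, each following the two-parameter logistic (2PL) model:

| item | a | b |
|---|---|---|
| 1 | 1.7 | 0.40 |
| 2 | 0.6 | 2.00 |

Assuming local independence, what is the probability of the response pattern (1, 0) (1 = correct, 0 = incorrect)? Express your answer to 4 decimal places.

0.0655

P(theta) = 1 / (1 + exp(−a(theta − b)))
P_1 = 1/(1+e^{2.4990}) = 0.0759
P_2 = 1/(1+e^{1.8420}) = 0.1368
L = P_1 × (1−P_2) = 0.0759 × 0.8632 = 0.06554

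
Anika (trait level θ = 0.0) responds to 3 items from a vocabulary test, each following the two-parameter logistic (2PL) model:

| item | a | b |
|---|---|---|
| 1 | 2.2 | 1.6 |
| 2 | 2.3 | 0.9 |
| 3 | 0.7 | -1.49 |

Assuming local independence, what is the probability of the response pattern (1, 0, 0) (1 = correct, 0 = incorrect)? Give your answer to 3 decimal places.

0.007

P(θ) = 1 / (1 + exp(−a(θ − b)))
P_1 = 1/(1+e^{3.5200}) = 0.0287
P_2 = 1/(1+e^{2.0700}) = 0.1120
P_3 = 1/(1+e^{-1.0430}) = 0.7394
L = P_1 × (1−P_2) × (1−P_3) = 0.0287 × 0.8880 × 0.2606 = 0.00665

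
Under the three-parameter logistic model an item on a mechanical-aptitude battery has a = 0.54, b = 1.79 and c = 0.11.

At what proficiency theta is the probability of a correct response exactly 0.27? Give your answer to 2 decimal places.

P(theta) = c + (1 − c) · 1 / (1 + exp(−a(theta − b)))
Remove guessing floor: (0.27 − 0.11)/(1 − 0.11) = 0.1798
logit = ln(0.1798/0.8202) = -1.5179
theta = b + logit/(a) = 1.79 + (-1.5179)/0.5400 = -1.0209

-1.02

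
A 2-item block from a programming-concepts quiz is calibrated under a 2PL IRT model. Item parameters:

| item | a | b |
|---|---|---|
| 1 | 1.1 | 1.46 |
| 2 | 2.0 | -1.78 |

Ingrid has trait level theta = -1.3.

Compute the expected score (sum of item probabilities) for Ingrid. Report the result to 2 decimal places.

P(theta) = 1 / (1 + exp(−a(theta − b)))
P_1 = 1/(1+e^{3.0360}) = 0.0458
P_2 = 1/(1+e^{-0.9600}) = 0.7231
E[score] = 0.0458 + 0.7231 = 0.7689

0.77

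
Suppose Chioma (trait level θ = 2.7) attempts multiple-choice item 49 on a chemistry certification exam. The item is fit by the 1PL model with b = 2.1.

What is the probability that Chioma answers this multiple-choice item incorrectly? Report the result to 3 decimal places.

P(θ) = 1 / (1 + exp(−(θ − b)))
Exponent: (2.7 − 2.1) = 0.6000
1/(1 + e^{-0.6000}) = 0.6457
P = 0.6457
P(incorrect) = 1 − 0.6457 = 0.3543

0.354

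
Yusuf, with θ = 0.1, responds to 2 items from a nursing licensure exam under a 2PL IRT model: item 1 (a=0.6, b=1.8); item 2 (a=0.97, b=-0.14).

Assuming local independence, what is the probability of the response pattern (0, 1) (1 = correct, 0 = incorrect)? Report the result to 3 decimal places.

0.410

P(θ) = 1 / (1 + exp(−a(θ − b)))
P_1 = 1/(1+e^{1.0200}) = 0.2650
P_2 = 1/(1+e^{-0.2328}) = 0.5579
L = (1−P_1) × P_2 = 0.7350 × 0.5579 = 0.41007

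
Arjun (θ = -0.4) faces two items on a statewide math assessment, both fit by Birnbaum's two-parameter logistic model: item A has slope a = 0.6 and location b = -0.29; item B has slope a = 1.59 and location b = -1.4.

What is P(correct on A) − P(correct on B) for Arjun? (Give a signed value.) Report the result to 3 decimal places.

-0.347

P(θ) = 1 / (1 + exp(−a(θ − b)))
P_A = 0.4835
P_B = 0.8306
P_A − P_B = -0.3471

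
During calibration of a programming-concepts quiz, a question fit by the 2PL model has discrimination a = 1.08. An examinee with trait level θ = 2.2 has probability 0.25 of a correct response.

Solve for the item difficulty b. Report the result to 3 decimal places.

3.217

P(θ) = 1 / (1 + exp(−a(θ − b)))
logit(0.25) = ln(0.25/0.75) = -1.0986
b = θ − logit/(a) = 2.2 − (-1.0986)/1.0800 = 3.2172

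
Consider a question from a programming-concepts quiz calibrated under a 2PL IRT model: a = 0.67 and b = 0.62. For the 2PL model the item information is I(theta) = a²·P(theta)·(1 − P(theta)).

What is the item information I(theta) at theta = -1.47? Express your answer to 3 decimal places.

0.071

P = 1/(1+e^{1.4003}) = 0.1978
P(1−P) = 0.1978 × 0.8022 = 0.1587
I = a² × P(1−P) = 0.67² × 0.1587 = 0.07122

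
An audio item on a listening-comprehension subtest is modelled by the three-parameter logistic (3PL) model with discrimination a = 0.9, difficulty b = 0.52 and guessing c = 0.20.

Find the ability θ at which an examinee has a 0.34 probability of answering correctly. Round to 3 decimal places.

-1.203

P(θ) = c + (1 − c) · 1 / (1 + exp(−a(θ − b)))
Remove guessing floor: (0.34 − 0.20)/(1 − 0.20) = 0.1750
logit = ln(0.1750/0.8250) = -1.5506
θ = b + logit/(a) = 0.52 + (-1.5506)/0.9000 = -1.2029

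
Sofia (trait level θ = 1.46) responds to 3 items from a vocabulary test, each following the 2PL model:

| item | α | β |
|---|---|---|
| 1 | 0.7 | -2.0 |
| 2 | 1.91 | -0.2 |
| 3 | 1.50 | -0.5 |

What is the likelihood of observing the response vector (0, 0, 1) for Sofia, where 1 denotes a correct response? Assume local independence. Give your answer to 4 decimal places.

P(θ) = 1 / (1 + exp(−α(θ − β)))
P_1 = 1/(1+e^{-2.4220}) = 0.9185
P_2 = 1/(1+e^{-3.1706}) = 0.9597
P_3 = 1/(1+e^{-2.9400}) = 0.9498
L = (1−P_1) × (1−P_2) × P_3 = 0.0815 × 0.0403 × 0.9498 = 0.00312

0.0031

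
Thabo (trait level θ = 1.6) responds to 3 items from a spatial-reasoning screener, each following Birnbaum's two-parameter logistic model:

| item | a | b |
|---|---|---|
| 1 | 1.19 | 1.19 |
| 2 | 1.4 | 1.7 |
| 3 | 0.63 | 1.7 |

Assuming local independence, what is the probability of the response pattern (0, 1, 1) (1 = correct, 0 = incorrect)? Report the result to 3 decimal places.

P(θ) = 1 / (1 + exp(−a(θ − b)))
P_1 = 1/(1+e^{-0.4879}) = 0.6196
P_2 = 1/(1+e^{0.1400}) = 0.4651
P_3 = 1/(1+e^{0.0630}) = 0.4843
L = (1−P_1) × P_2 × P_3 = 0.3804 × 0.4651 × 0.4843 = 0.08567

0.086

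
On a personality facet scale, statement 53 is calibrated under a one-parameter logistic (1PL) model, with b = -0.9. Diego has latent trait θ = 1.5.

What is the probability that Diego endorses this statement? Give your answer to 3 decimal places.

P(θ) = 1 / (1 + exp(−(θ − b)))
Exponent: (1.5 − (-0.9)) = 2.4000
1/(1 + e^{-2.4000}) = 0.9168
P = 0.9168

0.917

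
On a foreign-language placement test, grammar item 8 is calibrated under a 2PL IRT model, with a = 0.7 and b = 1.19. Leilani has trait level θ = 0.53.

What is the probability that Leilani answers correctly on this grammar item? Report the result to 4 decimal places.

P(θ) = 1 / (1 + exp(−a(θ − b)))
Exponent: 0.7 × (0.53 − 1.19) = -0.4620
1/(1 + e^{0.4620}) = 0.3865

0.3865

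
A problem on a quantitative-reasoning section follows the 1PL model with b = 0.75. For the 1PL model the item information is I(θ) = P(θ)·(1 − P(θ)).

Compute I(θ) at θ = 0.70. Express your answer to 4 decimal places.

0.2498

P = 1/(1+e^{0.0500}) = 0.4875
P(1−P) = 0.4875 × 0.5125 = 0.2498
I = P(1−P) = 0.24984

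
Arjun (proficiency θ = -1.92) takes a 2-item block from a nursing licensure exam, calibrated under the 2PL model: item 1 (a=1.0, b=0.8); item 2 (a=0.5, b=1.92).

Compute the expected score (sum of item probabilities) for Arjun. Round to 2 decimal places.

0.19

P(θ) = 1 / (1 + exp(−a(θ − b)))
P_1 = 1/(1+e^{2.7200}) = 0.0618
P_2 = 1/(1+e^{1.9200}) = 0.1279
E[score] = 0.0618 + 0.1279 = 0.1897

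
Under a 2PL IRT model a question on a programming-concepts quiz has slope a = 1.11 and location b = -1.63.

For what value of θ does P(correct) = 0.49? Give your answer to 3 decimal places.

-1.666

P(θ) = 1 / (1 + exp(−a(θ − b)))
logit = ln(0.4900/0.5100) = -0.0400
θ = b + logit/(a) = -1.63 + (-0.0400)/1.1100 = -1.6660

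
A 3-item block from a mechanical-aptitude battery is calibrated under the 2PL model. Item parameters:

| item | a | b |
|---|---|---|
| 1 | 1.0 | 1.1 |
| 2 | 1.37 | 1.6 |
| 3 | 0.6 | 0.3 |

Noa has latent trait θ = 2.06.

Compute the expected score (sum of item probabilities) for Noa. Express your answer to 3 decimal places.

P(θ) = 1 / (1 + exp(−a(θ − b)))
P_1 = 1/(1+e^{-0.9600}) = 0.7231
P_2 = 1/(1+e^{-0.6302}) = 0.6525
P_3 = 1/(1+e^{-1.0560}) = 0.7419
E[score] = 0.7231 + 0.6525 + 0.7419 = 2.1176

2.118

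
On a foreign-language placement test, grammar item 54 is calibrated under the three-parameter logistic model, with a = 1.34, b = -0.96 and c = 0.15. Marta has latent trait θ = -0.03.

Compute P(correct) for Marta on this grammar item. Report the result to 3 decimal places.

P(θ) = c + (1 − c) · 1 / (1 + exp(−a(θ − b)))
Exponent: 1.34 × (-0.03 − (-0.96)) = 1.2462
1/(1 + e^{-1.2462}) = 0.7766
P = 0.15 + 0.85 × 0.7766 = 0.8101

0.810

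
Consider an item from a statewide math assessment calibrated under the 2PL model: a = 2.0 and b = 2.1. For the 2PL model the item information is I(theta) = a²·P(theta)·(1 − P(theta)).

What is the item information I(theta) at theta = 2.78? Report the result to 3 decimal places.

0.650

P = 1/(1+e^{-1.3600}) = 0.7958
P(1−P) = 0.7958 × 0.2042 = 0.1625
I = a² × P(1−P) = 2.0² × 0.1625 = 0.65010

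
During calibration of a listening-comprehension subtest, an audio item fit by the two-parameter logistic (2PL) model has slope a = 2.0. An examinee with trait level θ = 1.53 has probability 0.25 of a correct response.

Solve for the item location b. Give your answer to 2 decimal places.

2.08

P(θ) = 1 / (1 + exp(−a(θ − b)))
logit(0.25) = ln(0.25/0.75) = -1.0986
b = θ − logit/(a) = 1.53 − (-1.0986)/2.0000 = 2.0793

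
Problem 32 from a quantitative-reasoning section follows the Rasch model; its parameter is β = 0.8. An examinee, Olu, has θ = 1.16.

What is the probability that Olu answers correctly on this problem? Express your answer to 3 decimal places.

P(θ) = 1 / (1 + exp(−(θ − β)))
Exponent: (1.16 − 0.8) = 0.3600
1/(1 + e^{-0.3600}) = 0.5890
P = 0.5890

0.589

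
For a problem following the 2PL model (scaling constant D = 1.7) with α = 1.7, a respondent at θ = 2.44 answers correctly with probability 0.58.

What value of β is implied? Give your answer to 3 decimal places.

2.328

P(θ) = 1 / (1 + exp(−D·α(θ − β)))
logit(0.58) = ln(0.58/0.42) = 0.3228
β = θ − logit/(1.7·α) = 2.44 − 0.3228/2.8900 = 2.3283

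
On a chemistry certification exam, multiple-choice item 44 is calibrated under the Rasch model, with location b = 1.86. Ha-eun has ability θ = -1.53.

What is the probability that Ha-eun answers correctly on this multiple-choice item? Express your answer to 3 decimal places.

P(θ) = 1 / (1 + exp(−(θ − b)))
Exponent: (-1.53 − 1.86) = -3.3900
1/(1 + e^{3.3900}) = 0.0326
P = 0.0326

0.033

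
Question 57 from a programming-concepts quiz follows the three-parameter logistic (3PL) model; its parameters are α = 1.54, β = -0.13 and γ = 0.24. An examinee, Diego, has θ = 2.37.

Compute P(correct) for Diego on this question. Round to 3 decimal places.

0.984

P(θ) = γ + (1 − γ) · 1 / (1 + exp(−α(θ − β)))
Exponent: 1.54 × (2.37 − (-0.13)) = 3.8500
1/(1 + e^{-3.8500}) = 0.9792
P = 0.24 + 0.76 × 0.9792 = 0.9842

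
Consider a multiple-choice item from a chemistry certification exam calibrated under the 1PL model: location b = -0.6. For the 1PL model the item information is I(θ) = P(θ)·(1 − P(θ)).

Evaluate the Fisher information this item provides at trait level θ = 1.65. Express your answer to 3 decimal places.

P = 1/(1+e^{-2.2500}) = 0.9047
P(1−P) = 0.9047 × 0.0953 = 0.0863
I = P(1−P) = 0.08626

0.086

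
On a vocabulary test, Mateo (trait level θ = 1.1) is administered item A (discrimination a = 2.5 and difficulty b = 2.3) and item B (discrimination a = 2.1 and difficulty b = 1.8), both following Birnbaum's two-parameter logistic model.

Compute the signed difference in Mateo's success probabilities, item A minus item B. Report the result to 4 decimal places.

P(θ) = 1 / (1 + exp(−a(θ − b)))
P_A = 0.0474
P_B = 0.1869
P_A − P_B = -0.1395

-0.1395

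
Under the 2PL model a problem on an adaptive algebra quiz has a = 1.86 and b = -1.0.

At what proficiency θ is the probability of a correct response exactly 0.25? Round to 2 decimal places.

-1.59

P(θ) = 1 / (1 + exp(−a(θ − b)))
logit = ln(0.2500/0.7500) = -1.0986
θ = b + logit/(a) = -1.0 + (-1.0986)/1.8600 = -1.5907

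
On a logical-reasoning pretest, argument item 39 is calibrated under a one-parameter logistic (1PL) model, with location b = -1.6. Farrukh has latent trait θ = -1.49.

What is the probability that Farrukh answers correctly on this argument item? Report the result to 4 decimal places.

0.5275

P(θ) = 1 / (1 + exp(−(θ − b)))
Exponent: (-1.49 − (-1.6)) = 0.1100
1/(1 + e^{-0.1100}) = 0.5275
P = 0.5275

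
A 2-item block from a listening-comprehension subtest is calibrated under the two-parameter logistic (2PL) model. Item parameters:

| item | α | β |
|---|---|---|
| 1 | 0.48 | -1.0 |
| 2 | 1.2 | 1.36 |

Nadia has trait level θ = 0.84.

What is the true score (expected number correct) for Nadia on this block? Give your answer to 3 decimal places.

1.056

P(θ) = 1 / (1 + exp(−α(θ − β)))
P_1 = 1/(1+e^{-0.8832}) = 0.7075
P_2 = 1/(1+e^{0.6240}) = 0.3489
E[score] = 0.7075 + 0.3489 = 1.0564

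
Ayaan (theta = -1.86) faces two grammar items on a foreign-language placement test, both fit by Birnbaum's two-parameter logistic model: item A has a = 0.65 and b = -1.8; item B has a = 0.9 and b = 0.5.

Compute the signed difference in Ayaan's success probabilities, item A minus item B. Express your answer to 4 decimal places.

0.3835

P(theta) = 1 / (1 + exp(−a(theta − b)))
P_A = 0.4903
P_B = 0.1068
P_A − P_B = 0.3835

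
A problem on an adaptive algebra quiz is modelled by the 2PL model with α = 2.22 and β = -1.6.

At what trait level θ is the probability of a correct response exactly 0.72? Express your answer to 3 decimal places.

P(θ) = 1 / (1 + exp(−α(θ − β)))
logit = ln(0.7200/0.2800) = 0.9445
θ = β + logit/(α) = -1.6 + 0.9445/2.2200 = -1.1746

-1.175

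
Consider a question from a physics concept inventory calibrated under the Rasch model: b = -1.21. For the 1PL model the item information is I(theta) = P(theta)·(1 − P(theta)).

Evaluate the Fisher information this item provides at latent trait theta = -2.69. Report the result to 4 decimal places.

P = 1/(1+e^{1.4800}) = 0.1854
P(1−P) = 0.1854 × 0.8146 = 0.1510
I = P(1−P) = 0.15104

0.1510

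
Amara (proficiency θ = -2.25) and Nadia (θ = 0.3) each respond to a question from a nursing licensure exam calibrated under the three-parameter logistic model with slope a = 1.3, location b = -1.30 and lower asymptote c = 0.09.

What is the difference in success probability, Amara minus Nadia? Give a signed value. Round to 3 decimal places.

-0.604

P(θ) = c + (1 − c) · 1 / (1 + exp(−a(θ − b)))
P(Amara) = 0.2950  [exponent -1.2350]
P(Nadia) = 0.8989  [exponent 2.0800]
Difference = 0.2950 − 0.8989 = -0.6039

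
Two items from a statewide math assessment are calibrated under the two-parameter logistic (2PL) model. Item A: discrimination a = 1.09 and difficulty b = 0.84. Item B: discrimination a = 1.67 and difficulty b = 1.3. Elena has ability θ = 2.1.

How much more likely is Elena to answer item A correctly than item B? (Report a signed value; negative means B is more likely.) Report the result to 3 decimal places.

P(θ) = 1 / (1 + exp(−a(θ − b)))
P_A = 0.7979
P_B = 0.7918
P_A − P_B = 0.0061

0.006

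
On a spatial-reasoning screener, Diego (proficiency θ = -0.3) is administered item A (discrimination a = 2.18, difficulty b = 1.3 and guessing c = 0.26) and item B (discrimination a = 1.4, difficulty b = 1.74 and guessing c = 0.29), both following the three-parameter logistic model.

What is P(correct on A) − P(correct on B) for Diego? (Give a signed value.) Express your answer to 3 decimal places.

-0.047

P(θ) = c + (1 − c) · 1 / (1 + exp(−a(θ − b)))
P_A = 0.2819
P_B = 0.3286
P_A − P_B = -0.0467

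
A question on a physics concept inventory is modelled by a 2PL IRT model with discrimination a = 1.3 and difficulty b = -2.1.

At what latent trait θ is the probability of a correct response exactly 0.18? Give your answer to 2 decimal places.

-3.27

P(θ) = 1 / (1 + exp(−a(θ − b)))
logit = ln(0.1800/0.8200) = -1.5163
θ = b + logit/(a) = -2.1 + (-1.5163)/1.3000 = -3.2664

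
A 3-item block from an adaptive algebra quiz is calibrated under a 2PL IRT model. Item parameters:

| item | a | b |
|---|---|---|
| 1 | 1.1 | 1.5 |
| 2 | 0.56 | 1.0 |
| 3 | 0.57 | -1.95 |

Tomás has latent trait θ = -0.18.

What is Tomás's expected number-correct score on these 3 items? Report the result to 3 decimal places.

1.209

P(θ) = 1 / (1 + exp(−a(θ − b)))
P_1 = 1/(1+e^{1.8480}) = 0.1361
P_2 = 1/(1+e^{0.6608}) = 0.3406
P_3 = 1/(1+e^{-1.0089}) = 0.7328
E[score] = 0.1361 + 0.3406 + 0.7328 = 1.2095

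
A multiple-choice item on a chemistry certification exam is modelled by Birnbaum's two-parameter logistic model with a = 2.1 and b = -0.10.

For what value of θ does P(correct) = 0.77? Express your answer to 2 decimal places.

0.48

P(θ) = 1 / (1 + exp(−a(θ − b)))
logit = ln(0.7700/0.2300) = 1.2083
θ = b + logit/(a) = -0.10 + 1.2083/2.1000 = 0.4754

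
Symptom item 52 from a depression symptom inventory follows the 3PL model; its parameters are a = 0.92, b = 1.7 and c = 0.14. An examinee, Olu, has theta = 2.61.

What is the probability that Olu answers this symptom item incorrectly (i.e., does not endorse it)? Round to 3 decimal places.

0.260

P(theta) = c + (1 − c) · 1 / (1 + exp(−a(theta − b)))
Exponent: 0.92 × (2.61 − 1.7) = 0.8372
1/(1 + e^{-0.8372}) = 0.6979
P = 0.14 + 0.86 × 0.6979 = 0.7402
P(incorrect) = 1 − 0.7402 = 0.2598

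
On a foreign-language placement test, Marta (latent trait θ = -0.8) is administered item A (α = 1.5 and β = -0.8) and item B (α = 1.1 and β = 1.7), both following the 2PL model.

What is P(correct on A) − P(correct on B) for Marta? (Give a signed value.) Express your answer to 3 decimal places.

P(θ) = 1 / (1 + exp(−α(θ − β)))
P_A = 0.5000
P_B = 0.0601
P_A − P_B = 0.4399

0.440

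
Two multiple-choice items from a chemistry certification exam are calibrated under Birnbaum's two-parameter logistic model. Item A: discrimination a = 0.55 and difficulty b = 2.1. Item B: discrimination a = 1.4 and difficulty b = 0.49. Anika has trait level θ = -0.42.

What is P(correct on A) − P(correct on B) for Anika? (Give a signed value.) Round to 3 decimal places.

P(θ) = 1 / (1 + exp(−a(θ − b)))
P_A = 0.2000
P_B = 0.2186
P_A − P_B = -0.0185

-0.019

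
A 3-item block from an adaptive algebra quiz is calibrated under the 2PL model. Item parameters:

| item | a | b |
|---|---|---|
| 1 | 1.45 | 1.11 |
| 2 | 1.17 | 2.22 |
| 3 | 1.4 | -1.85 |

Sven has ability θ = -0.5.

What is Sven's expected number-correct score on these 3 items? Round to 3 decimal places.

0.997

P(θ) = 1 / (1 + exp(−a(θ − b)))
P_1 = 1/(1+e^{2.3345}) = 0.0883
P_2 = 1/(1+e^{3.1824}) = 0.0398
P_3 = 1/(1+e^{-1.8900}) = 0.8688
E[score] = 0.0883 + 0.0398 + 0.8688 = 0.9969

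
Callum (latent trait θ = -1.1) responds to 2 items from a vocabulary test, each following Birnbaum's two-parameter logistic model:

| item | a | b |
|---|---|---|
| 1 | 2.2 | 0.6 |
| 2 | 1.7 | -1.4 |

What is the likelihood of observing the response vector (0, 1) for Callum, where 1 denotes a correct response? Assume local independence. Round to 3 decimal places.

0.610

P(θ) = 1 / (1 + exp(−a(θ − b)))
P_1 = 1/(1+e^{3.7400}) = 0.0232
P_2 = 1/(1+e^{-0.5100}) = 0.6248
L = (1−P_1) × P_2 = 0.9768 × 0.6248 = 0.61031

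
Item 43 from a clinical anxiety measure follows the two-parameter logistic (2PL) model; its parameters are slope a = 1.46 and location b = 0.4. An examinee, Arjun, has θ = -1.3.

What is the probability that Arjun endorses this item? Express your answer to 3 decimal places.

0.077

P(θ) = 1 / (1 + exp(−a(θ − b)))
Exponent: 1.46 × (-1.3 − 0.4) = -2.4820
1/(1 + e^{2.4820}) = 0.0771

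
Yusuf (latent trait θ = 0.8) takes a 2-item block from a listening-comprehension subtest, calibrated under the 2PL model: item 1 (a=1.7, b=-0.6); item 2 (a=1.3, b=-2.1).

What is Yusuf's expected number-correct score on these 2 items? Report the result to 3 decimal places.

P(θ) = 1 / (1 + exp(−a(θ − b)))
P_1 = 1/(1+e^{-2.3800}) = 0.9153
P_2 = 1/(1+e^{-3.7700}) = 0.9775
E[score] = 0.9153 + 0.9775 = 1.8928

1.893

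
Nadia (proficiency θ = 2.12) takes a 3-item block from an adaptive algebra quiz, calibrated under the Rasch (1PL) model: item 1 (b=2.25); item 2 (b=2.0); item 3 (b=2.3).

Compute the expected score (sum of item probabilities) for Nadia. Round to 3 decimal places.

P(θ) = 1 / (1 + exp(−(θ − b)))
P_1 = 1/(1+e^{0.1300}) = 0.4675
P_2 = 1/(1+e^{-0.1200}) = 0.5300
P_3 = 1/(1+e^{0.1800}) = 0.4551
E[score] = 0.4675 + 0.5300 + 0.4551 = 1.4526

1.453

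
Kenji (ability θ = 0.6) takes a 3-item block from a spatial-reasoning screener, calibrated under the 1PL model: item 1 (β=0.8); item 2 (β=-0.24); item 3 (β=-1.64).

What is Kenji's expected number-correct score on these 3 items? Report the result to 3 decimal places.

2.052

P(θ) = 1 / (1 + exp(−(θ − β)))
P_1 = 1/(1+e^{0.2000}) = 0.4502
P_2 = 1/(1+e^{-0.8400}) = 0.6985
P_3 = 1/(1+e^{-2.2400}) = 0.9038
E[score] = 0.4502 + 0.6985 + 0.9038 = 2.0524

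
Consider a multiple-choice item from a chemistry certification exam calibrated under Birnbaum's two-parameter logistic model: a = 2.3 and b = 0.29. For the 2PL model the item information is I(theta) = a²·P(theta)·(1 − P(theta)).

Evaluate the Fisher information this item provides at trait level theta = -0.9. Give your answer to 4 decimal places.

P = 1/(1+e^{2.7370}) = 0.0608
P(1−P) = 0.0608 × 0.9392 = 0.0571
I = a² × P(1−P) = 2.3² × 0.0571 = 0.30219

0.3022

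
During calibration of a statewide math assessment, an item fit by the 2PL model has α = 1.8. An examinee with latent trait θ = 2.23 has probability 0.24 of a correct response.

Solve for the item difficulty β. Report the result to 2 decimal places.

2.87

P(θ) = 1 / (1 + exp(−α(θ − β)))
logit(0.24) = ln(0.24/0.76) = -1.1527
β = θ − logit/(α) = 2.23 − (-1.1527)/1.8000 = 2.8704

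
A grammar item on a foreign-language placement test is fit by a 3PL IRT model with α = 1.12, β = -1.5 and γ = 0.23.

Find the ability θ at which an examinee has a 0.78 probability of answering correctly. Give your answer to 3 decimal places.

P(θ) = γ + (1 − γ) · 1 / (1 + exp(−α(θ − β)))
Remove guessing floor: (0.78 − 0.23)/(1 − 0.23) = 0.7143
logit = ln(0.7143/0.2857) = 0.9163
θ = β + logit/(α) = -1.5 + 0.9163/1.1200 = -0.6819

-0.682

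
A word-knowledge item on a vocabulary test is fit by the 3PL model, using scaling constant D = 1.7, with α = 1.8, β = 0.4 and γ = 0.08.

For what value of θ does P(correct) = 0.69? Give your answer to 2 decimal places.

P(θ) = γ + (1 − γ) · 1 / (1 + exp(−D·α(θ − β)))
Remove guessing floor: (0.69 − 0.08)/(1 − 0.08) = 0.6630
logit = ln(0.6630/0.3370) = 0.6769
θ = β + logit/(1.7·α) = 0.4 + 0.6769/3.0600 = 0.6212

0.62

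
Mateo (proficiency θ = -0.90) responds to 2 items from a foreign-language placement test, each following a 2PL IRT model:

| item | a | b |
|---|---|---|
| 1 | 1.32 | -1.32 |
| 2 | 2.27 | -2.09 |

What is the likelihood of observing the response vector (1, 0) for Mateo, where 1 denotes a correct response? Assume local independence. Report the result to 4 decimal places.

P(θ) = 1 / (1 + exp(−a(θ − b)))
P_1 = 1/(1+e^{-0.5544}) = 0.6352
P_2 = 1/(1+e^{-2.7013}) = 0.9371
L = P_1 × (1−P_2) = 0.6352 × 0.0629 = 0.03995

0.0399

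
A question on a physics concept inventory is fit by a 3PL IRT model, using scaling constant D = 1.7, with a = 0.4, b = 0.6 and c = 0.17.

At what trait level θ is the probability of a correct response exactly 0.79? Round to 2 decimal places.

P(θ) = c + (1 − c) · 1 / (1 + exp(−D·a(θ − b)))
Remove guessing floor: (0.79 − 0.17)/(1 − 0.17) = 0.7470
logit = ln(0.7470/0.2530) = 1.0826
θ = b + logit/(1.7·a) = 0.6 + 1.0826/0.6800 = 2.1921

2.19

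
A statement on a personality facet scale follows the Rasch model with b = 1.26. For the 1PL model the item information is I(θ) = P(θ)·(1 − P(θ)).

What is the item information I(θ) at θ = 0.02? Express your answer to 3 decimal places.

0.174

P = 1/(1+e^{1.2400}) = 0.2244
P(1−P) = 0.2244 × 0.7756 = 0.1741
I = P(1−P) = 0.17406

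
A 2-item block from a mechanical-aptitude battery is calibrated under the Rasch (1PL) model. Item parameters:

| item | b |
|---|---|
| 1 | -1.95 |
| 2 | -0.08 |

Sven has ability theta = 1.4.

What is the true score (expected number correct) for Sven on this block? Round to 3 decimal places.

1.781

P(theta) = 1 / (1 + exp(−(theta − b)))
P_1 = 1/(1+e^{-3.3500}) = 0.9661
P_2 = 1/(1+e^{-1.4800}) = 0.8146
E[score] = 0.9661 + 0.8146 = 1.7807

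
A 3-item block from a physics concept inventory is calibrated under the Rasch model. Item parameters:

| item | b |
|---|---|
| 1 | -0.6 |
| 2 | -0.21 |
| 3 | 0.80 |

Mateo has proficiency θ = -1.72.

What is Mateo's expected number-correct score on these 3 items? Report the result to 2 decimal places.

0.50

P(θ) = 1 / (1 + exp(−(θ − b)))
P_1 = 1/(1+e^{1.1200}) = 0.2460
P_2 = 1/(1+e^{1.5100}) = 0.1809
P_3 = 1/(1+e^{2.5200}) = 0.0745
E[score] = 0.2460 + 0.1809 + 0.0745 = 0.5014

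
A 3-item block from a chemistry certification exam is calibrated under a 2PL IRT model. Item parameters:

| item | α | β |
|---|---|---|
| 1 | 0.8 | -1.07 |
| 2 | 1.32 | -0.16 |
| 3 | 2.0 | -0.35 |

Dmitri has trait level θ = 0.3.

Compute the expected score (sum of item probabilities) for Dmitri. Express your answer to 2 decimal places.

P(θ) = 1 / (1 + exp(−α(θ − β)))
P_1 = 1/(1+e^{-1.0960}) = 0.7495
P_2 = 1/(1+e^{-0.6072}) = 0.6473
P_3 = 1/(1+e^{-1.3000}) = 0.7858
E[score] = 0.7495 + 0.6473 + 0.7858 = 2.1826

2.18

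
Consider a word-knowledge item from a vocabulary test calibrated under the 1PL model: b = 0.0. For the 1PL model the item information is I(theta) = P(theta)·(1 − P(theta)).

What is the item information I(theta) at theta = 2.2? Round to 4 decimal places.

0.0898

P = 1/(1+e^{-2.2000}) = 0.9002
P(1−P) = 0.9002 × 0.0998 = 0.0898
I = P(1−P) = 0.08980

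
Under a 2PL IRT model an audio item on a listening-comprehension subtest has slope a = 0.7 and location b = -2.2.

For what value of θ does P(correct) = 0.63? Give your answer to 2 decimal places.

-1.44

P(θ) = 1 / (1 + exp(−a(θ − b)))
logit = ln(0.6300/0.3700) = 0.5322
θ = b + logit/(a) = -2.2 + 0.5322/0.7000 = -1.4397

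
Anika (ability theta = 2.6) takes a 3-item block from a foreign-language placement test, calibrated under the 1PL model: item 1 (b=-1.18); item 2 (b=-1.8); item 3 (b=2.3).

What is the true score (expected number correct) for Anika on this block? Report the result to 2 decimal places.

2.54

P(theta) = 1 / (1 + exp(−(theta − b)))
P_1 = 1/(1+e^{-3.7800}) = 0.9777
P_2 = 1/(1+e^{-4.4000}) = 0.9879
P_3 = 1/(1+e^{-0.3000}) = 0.5744
E[score] = 0.9777 + 0.9879 + 0.5744 = 2.5400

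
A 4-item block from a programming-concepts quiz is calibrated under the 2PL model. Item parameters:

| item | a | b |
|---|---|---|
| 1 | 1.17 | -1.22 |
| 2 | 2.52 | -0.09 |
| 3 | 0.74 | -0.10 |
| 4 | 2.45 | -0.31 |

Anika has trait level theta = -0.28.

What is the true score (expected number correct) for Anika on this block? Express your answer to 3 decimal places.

P(theta) = 1 / (1 + exp(−a(theta − b)))
P_1 = 1/(1+e^{-1.0998}) = 0.7502
P_2 = 1/(1+e^{0.4788}) = 0.3825
P_3 = 1/(1+e^{0.1332}) = 0.4667
P_4 = 1/(1+e^{-0.0735}) = 0.5184
E[score] = 0.7502 + 0.3825 + 0.4667 + 0.5184 = 2.1179

2.118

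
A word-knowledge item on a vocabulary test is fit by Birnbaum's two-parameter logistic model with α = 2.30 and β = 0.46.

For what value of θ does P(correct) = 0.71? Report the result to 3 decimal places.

0.849

P(θ) = 1 / (1 + exp(−α(θ − β)))
logit = ln(0.7100/0.2900) = 0.8954
θ = β + logit/(α) = 0.46 + 0.8954/2.3000 = 0.8493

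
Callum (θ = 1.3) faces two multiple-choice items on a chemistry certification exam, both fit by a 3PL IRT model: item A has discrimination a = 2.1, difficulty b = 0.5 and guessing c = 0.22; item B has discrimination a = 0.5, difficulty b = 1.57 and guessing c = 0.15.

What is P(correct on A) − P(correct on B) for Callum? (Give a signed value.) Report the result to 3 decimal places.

P(θ) = c + (1 − c) · 1 / (1 + exp(−a(θ − b)))
P_A = 0.8775
P_B = 0.5464
P_A − P_B = 0.3311

0.331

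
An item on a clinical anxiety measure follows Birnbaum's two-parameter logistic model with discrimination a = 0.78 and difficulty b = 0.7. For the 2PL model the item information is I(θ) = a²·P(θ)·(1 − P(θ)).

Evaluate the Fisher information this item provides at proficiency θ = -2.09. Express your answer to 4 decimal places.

P = 1/(1+e^{2.1762}) = 0.1019
P(1−P) = 0.1019 × 0.8981 = 0.0915
I = a² × P(1−P) = 0.78² × 0.0915 = 0.05568

0.0557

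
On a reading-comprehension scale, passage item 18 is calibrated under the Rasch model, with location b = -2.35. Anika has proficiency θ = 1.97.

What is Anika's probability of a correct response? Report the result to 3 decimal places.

P(θ) = 1 / (1 + exp(−(θ − b)))
Exponent: (1.97 − (-2.35)) = 4.3200
1/(1 + e^{-4.3200}) = 0.9869
P = 0.9869

0.987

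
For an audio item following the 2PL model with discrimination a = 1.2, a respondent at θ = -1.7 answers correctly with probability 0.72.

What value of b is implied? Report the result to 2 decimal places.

P(θ) = 1 / (1 + exp(−a(θ − b)))
logit(0.72) = ln(0.72/0.28) = 0.9445
b = θ − logit/(a) = -1.7 − 0.9445/1.2000 = -2.4871

-2.49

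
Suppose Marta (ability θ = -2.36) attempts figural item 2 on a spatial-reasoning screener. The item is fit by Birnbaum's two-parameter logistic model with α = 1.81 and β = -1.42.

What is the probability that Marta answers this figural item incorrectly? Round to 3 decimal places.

P(θ) = 1 / (1 + exp(−α(θ − β)))
Exponent: 1.81 × (-2.36 − (-1.42)) = -1.7014
1/(1 + e^{1.7014}) = 0.1543
P(incorrect) = 1 − 0.1543 = 0.8457

0.846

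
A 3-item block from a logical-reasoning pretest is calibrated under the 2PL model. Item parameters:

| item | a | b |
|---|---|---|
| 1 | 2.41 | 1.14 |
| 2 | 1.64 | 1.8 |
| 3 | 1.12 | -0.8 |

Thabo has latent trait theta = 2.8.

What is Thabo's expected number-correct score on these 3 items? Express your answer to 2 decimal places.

P(theta) = 1 / (1 + exp(−a(theta − b)))
P_1 = 1/(1+e^{-4.0006}) = 0.9820
P_2 = 1/(1+e^{-1.6400}) = 0.8375
P_3 = 1/(1+e^{-4.0320}) = 0.9826
E[score] = 0.9820 + 0.8375 + 0.9826 = 2.8021

2.80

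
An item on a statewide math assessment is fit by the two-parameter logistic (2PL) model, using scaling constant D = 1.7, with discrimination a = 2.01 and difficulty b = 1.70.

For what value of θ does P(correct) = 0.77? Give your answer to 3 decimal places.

P(θ) = 1 / (1 + exp(−D·a(θ − b)))
logit = ln(0.7700/0.2300) = 1.2083
θ = b + logit/(1.7·a) = 1.70 + 1.2083/3.4170 = 2.0536

2.054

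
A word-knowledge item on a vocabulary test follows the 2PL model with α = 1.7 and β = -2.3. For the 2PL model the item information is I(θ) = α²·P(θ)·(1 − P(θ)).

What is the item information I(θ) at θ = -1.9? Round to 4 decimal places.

0.6450

P = 1/(1+e^{-0.6800}) = 0.6637
P(1−P) = 0.6637 × 0.3363 = 0.2232
I = α² × P(1−P) = 1.7² × 0.2232 = 0.64502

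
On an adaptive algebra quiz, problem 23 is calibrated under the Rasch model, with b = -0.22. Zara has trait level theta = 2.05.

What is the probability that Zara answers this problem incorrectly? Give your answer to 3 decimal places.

P(theta) = 1 / (1 + exp(−(theta − b)))
Exponent: (2.05 − (-0.22)) = 2.2700
1/(1 + e^{-2.2700}) = 0.9064
P = 0.9064
P(incorrect) = 1 − 0.9064 = 0.0936

0.094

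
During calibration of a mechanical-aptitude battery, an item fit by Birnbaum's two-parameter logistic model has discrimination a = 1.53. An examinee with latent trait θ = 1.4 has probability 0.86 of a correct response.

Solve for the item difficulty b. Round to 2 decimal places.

P(θ) = 1 / (1 + exp(−a(θ − b)))
logit(0.86) = ln(0.86/0.14) = 1.8153
b = θ − logit/(a) = 1.4 − 1.8153/1.5300 = 0.2135

0.21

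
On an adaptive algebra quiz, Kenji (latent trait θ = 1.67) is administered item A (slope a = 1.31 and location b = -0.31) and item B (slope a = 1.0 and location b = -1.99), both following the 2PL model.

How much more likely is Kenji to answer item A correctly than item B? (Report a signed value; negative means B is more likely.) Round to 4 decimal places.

-0.0445

P(θ) = 1 / (1 + exp(−a(θ − b)))
P_A = 0.9305
P_B = 0.9749
P_A − P_B = -0.0445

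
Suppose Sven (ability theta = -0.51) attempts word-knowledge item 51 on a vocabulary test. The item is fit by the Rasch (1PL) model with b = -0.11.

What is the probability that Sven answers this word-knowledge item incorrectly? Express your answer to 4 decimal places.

0.5987

P(theta) = 1 / (1 + exp(−(theta − b)))
Exponent: (-0.51 − (-0.11)) = -0.4000
1/(1 + e^{0.4000}) = 0.4013
P = 0.4013
P(incorrect) = 1 − 0.4013 = 0.5987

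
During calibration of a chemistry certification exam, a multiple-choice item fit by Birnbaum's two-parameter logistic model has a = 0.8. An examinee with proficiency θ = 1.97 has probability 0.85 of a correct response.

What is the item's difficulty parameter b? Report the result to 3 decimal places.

-0.198

P(θ) = 1 / (1 + exp(−a(θ − b)))
logit(0.85) = ln(0.85/0.15) = 1.7346
b = θ − logit/(a) = 1.97 − 1.7346/0.8000 = -0.1983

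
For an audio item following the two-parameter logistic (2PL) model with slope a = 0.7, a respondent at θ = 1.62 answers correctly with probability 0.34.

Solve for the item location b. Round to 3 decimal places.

2.568

P(θ) = 1 / (1 + exp(−a(θ − b)))
logit(0.34) = ln(0.34/0.66) = -0.6633
b = θ − logit/(a) = 1.62 − (-0.6633)/0.7000 = 2.5676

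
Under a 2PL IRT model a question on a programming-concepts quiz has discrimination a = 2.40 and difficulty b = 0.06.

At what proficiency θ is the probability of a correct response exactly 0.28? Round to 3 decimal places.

P(θ) = 1 / (1 + exp(−a(θ − b)))
logit = ln(0.2800/0.7200) = -0.9445
θ = b + logit/(a) = 0.06 + (-0.9445)/2.4000 = -0.3335

-0.334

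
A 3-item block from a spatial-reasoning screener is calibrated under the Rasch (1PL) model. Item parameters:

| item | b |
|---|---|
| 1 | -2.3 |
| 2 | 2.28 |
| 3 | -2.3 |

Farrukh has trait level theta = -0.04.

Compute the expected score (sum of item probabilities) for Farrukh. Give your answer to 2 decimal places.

1.90

P(theta) = 1 / (1 + exp(−(theta − b)))
P_1 = 1/(1+e^{-2.2600}) = 0.9055
P_2 = 1/(1+e^{2.3200}) = 0.0895
P_3 = 1/(1+e^{-2.2600}) = 0.9055
E[score] = 0.9055 + 0.0895 + 0.9055 = 1.9005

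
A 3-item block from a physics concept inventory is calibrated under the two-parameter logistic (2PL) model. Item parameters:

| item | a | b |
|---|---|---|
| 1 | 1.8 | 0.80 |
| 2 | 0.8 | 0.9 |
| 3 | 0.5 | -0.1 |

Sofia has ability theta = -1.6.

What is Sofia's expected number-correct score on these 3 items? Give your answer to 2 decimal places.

P(theta) = 1 / (1 + exp(−a(theta − b)))
P_1 = 1/(1+e^{4.3200}) = 0.0131
P_2 = 1/(1+e^{2.0000}) = 0.1192
P_3 = 1/(1+e^{0.7500}) = 0.3208
E[score] = 0.0131 + 0.1192 + 0.3208 = 0.4531

0.45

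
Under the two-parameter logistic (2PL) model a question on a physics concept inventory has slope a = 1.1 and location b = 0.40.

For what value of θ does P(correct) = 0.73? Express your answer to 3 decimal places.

P(θ) = 1 / (1 + exp(−a(θ − b)))
logit = ln(0.7300/0.2700) = 0.9946
θ = b + logit/(a) = 0.40 + 0.9946/1.1000 = 1.3042

1.304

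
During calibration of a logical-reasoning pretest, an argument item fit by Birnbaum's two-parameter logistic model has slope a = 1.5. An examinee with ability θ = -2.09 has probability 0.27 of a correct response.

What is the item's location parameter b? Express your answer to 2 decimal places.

P(θ) = 1 / (1 + exp(−a(θ − b)))
logit(0.27) = ln(0.27/0.73) = -0.9946
b = θ − logit/(a) = -2.09 − (-0.9946)/1.5000 = -1.4269

-1.43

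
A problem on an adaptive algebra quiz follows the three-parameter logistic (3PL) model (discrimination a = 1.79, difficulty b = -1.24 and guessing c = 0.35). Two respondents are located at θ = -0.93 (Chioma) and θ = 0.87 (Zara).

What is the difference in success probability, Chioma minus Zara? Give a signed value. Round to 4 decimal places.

P(θ) = c + (1 − c) · 1 / (1 + exp(−a(θ − b)))
P(Chioma) = 0.7629  [exponent 0.5549]
P(Zara) = 0.9855  [exponent 3.7769]
Difference = 0.7629 − 0.9855 = -0.2225

-0.2225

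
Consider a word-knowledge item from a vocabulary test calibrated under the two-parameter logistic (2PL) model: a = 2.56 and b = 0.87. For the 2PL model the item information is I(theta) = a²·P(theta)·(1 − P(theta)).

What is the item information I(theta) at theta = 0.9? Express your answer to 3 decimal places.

1.636

P = 1/(1+e^{-0.0768}) = 0.5192
P(1−P) = 0.5192 × 0.4808 = 0.2496
I = a² × P(1−P) = 2.56² × 0.2496 = 1.63599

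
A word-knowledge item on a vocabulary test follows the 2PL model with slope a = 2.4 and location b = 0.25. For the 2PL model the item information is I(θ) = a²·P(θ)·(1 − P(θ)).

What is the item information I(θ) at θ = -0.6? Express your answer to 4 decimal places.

P = 1/(1+e^{2.0400}) = 0.1151
P(1−P) = 0.1151 × 0.8849 = 0.1018
I = a² × P(1−P) = 2.4² × 0.1018 = 0.58652

0.5865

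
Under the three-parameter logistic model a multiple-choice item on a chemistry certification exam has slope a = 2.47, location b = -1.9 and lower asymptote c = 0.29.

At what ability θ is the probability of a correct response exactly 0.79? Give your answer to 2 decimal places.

P(θ) = c + (1 − c) · 1 / (1 + exp(−a(θ − b)))
Remove guessing floor: (0.79 − 0.29)/(1 − 0.29) = 0.7042
logit = ln(0.7042/0.2958) = 0.8675
θ = b + logit/(a) = -1.9 + 0.8675/2.4700 = -1.5488

-1.55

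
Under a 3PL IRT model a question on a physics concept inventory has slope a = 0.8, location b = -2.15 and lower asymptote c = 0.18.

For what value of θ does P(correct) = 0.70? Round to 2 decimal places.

-1.46

P(θ) = c + (1 − c) · 1 / (1 + exp(−a(θ − b)))
Remove guessing floor: (0.70 − 0.18)/(1 − 0.18) = 0.6341
logit = ln(0.6341/0.3659) = 0.5500
θ = b + logit/(a) = -2.15 + 0.5500/0.8000 = -1.4624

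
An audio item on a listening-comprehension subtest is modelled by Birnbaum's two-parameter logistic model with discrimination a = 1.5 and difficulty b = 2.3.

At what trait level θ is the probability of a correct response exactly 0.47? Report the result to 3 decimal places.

P(θ) = 1 / (1 + exp(−a(θ − b)))
logit = ln(0.4700/0.5300) = -0.1201
θ = b + logit/(a) = 2.3 + (-0.1201)/1.5000 = 2.2199

2.220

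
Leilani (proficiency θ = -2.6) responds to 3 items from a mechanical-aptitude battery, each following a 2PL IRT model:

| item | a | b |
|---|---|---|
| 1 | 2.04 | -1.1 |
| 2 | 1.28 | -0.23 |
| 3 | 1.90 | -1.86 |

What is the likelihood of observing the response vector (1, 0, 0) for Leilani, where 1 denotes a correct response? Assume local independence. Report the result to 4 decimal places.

P(θ) = 1 / (1 + exp(−a(θ − b)))
P_1 = 1/(1+e^{3.0600}) = 0.0448
P_2 = 1/(1+e^{3.0336}) = 0.0459
P_3 = 1/(1+e^{1.4060}) = 0.1969
L = P_1 × (1−P_2) × (1−P_3) = 0.0448 × 0.9541 × 0.8031 = 0.03432

0.0343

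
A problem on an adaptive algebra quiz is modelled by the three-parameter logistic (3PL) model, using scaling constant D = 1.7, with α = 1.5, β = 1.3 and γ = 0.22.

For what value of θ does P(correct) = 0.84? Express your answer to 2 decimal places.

1.83

P(θ) = γ + (1 − γ) · 1 / (1 + exp(−D·α(θ − β)))
Remove guessing floor: (0.84 − 0.22)/(1 − 0.22) = 0.7949
logit = ln(0.7949/0.2051) = 1.3545
θ = β + logit/(1.7·α) = 1.3 + 1.3545/2.5500 = 1.8312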